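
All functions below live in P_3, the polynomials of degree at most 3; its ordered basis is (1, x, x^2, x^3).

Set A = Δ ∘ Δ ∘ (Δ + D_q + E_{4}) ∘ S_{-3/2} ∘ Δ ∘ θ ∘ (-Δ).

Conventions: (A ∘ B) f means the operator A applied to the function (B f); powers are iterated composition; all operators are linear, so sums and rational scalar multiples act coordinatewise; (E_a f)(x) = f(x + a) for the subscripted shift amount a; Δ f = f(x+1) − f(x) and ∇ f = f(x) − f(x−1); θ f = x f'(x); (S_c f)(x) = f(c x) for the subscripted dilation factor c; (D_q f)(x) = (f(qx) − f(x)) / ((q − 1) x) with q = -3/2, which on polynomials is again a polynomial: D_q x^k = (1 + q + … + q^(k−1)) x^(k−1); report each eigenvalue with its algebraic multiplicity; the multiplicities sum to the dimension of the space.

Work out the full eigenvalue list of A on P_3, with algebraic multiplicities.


λ = 0 (multiplicity 4)

image of 1: 0
image of x: 0
image of x^2: 0
image of x^3: 0
the matrix is upper triangular; its diagonal is (0, 0, 0, 0)
for a triangular matrix the eigenvalues are the diagonal entries, with algebraic multiplicity their repetition count


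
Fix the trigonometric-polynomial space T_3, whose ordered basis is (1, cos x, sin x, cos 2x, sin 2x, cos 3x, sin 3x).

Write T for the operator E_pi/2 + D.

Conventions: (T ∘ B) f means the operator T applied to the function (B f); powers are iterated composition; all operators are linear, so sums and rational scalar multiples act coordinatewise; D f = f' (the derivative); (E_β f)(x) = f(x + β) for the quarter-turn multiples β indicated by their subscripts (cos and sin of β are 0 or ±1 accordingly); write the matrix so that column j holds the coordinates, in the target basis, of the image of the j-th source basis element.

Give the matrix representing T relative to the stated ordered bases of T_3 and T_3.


image of 1: 1
image of cos x: -2sin x
image of sin x: 2cos x
image of cos 2x: -cos 2x - 2sin 2x
image of sin 2x: 2cos 2x - sin 2x
image of cos 3x: -2sin 3x
image of sin 3x: 2cos 3x
each image's coordinates form column j of the matrix

the matrix is [[1, 0, 0, 0, 0, 0, 0]; [0, 0, 2, 0, 0, 0, 0]; [0, -2, 0, 0, 0, 0, 0]; [0, 0, 0, -1, 2, 0, 0]; [0, 0, 0, -2, -1, 0, 0]; [0, 0, 0, 0, 0, 0, 2]; [0, 0, 0, 0, 0, -2, 0]] (rows listed top to bottom)


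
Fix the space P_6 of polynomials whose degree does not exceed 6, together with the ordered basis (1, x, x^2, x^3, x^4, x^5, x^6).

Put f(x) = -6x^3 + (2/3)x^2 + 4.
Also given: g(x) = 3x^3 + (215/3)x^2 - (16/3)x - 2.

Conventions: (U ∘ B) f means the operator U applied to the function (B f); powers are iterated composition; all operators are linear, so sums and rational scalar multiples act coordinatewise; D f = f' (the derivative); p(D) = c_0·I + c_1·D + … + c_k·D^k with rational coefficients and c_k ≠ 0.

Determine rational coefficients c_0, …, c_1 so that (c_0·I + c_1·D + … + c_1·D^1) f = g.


p(D) = -(1/2)·I − 4·D, i.e. c_0 = -1/2, c_1 = -4

D^0 f = -6x^3 + (2/3)x^2 + 4
D^1 f = -18x^2 + (4/3)x
matching coefficients of g against c_0 f + c_1 Df + … from the top degree down determines the c_i
solution: c_0 = -1/2, c_1 = -4


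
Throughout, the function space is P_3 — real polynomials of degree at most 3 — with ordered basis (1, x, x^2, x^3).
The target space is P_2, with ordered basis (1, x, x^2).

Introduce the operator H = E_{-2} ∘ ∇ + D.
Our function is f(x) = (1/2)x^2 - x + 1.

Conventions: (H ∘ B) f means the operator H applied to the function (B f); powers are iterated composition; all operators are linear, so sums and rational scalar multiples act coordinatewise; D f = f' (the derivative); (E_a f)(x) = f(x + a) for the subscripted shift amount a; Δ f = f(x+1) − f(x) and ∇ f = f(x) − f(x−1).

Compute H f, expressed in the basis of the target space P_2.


∇ f = x - 3/2
E_{-2} ∇ f = x - 7/2
D f = x - 1
(E_{-2} ∘ ∇ + D) f = 2x - 9/2

the image equals g(x) = 2x - 9/2


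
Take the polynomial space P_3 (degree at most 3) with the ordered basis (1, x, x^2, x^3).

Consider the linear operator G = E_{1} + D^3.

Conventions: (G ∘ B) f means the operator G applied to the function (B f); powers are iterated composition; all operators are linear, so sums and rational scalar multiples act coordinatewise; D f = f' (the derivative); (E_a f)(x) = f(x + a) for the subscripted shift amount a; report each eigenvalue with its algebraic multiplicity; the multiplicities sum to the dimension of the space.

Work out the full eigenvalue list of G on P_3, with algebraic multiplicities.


λ = 1 (multiplicity 4)

image of 1: 1
image of x: x + 1
image of x^2: x^2 + 2x + 1
image of x^3: x^3 + 3x^2 + 3x + 7
the matrix is upper triangular; its diagonal is (1, 1, 1, 1)
for a triangular matrix the eigenvalues are the diagonal entries, with algebraic multiplicity their repetition count


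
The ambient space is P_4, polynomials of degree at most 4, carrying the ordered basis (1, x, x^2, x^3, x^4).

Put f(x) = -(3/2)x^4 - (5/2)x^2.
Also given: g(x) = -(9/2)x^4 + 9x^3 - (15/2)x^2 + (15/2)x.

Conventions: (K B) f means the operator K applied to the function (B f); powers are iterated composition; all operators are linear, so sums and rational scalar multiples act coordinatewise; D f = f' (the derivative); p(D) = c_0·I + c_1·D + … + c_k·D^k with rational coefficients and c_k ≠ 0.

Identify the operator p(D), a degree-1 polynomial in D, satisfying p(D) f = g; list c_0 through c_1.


D^0 f = -(3/2)x^4 - (5/2)x^2
D^1 f = -6x^3 - 5x
matching coefficients of g against c_0 f + c_1 Df + … from the top degree down determines the c_i
solution: c_0 = 3, c_1 = -3/2

p(D) = 3·I − (3/2)·D, i.e. c_0 = 3, c_1 = -3/2


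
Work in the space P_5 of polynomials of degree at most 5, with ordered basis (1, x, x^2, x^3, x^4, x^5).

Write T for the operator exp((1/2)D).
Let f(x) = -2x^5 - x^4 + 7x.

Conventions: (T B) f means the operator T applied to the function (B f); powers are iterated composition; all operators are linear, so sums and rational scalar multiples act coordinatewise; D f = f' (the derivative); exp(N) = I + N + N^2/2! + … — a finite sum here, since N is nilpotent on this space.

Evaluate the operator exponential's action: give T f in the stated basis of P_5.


the result is g(x) = -2x^5 - 6x^4 - 7x^3 - 4x^2 + (47/8)x + 27/8

order-1 term: -5x^4 - 2x^3 + 7/2
order-2 term: -5x^3 - (3/2)x^2
order-3 term: -(5/2)x^2 - (1/2)x
order-4 term: -(5/8)x - 1/16
order-5 term: -1/16
the series for exp((1/2)D) f terminates at order 5
exp((1/2)D) f = -2x^5 - 6x^4 - 7x^3 - 4x^2 + (47/8)x + 27/8


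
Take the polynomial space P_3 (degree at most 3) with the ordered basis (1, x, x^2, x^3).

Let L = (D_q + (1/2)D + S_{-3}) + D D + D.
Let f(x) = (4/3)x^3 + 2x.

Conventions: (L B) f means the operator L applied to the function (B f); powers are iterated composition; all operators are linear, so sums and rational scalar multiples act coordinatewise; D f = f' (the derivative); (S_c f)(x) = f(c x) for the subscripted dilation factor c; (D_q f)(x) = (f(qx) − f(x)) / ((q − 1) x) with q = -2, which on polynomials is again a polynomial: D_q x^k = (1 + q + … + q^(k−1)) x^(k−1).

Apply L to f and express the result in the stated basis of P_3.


g(x) = -36x^3 + 10x^2 + 2x + 5

D_q f = 4x^2 + 2
D f = 4x^2 + 2
((1/2)D) f = 2x^2 + 1
S_{-3} f = -36x^3 - 6x
(D_q + (1/2)D + S_{-3}) f = -36x^3 + 6x^2 - 6x + 3
D f = 4x^2 + 2
D D f = 8x
D f = 4x^2 + 2
((D_q + (1/2)D + S_{-3}) + D D + D) f = -36x^3 + 10x^2 + 2x + 5


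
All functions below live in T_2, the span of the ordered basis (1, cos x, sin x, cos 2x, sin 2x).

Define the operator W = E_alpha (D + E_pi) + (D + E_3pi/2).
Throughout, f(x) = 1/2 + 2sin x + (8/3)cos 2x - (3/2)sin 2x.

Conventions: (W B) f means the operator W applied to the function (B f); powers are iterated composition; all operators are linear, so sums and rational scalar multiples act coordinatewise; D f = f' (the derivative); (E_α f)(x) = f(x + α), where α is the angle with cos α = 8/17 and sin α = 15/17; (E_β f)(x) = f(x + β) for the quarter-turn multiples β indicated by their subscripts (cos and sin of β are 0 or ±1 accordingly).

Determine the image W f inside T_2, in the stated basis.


D f = 2cos x - 3cos 2x - (16/3)sin 2x
E_pi f = 1/2 - 2sin x + (8/3)cos 2x - (3/2)sin 2x
(D + E_pi) f = 1/2 + 2cos x - 2sin x - (1/3)cos 2x - (41/6)sin 2x
E_alpha (D + E_pi) f = 1/2 - (14/17)cos x - (46/17)sin x - (4759/867)cos 2x + (7081/1734)sin 2x
D f = 2cos x - 3cos 2x - (16/3)sin 2x
E_3pi/2 f = 1/2 - 2cos x - (8/3)cos 2x + (3/2)sin 2x
(D + E_3pi/2) f = 1/2 - (17/3)cos 2x - (23/6)sin 2x
(E_alpha (D + E_pi) + (D + E_3pi/2)) f = 1 - (14/17)cos x - (46/17)sin x - (3224/289)cos 2x + (217/867)sin 2x

g(x) = 1 - (14/17)cos x - (46/17)sin x - (3224/289)cos 2x + (217/867)sin 2x


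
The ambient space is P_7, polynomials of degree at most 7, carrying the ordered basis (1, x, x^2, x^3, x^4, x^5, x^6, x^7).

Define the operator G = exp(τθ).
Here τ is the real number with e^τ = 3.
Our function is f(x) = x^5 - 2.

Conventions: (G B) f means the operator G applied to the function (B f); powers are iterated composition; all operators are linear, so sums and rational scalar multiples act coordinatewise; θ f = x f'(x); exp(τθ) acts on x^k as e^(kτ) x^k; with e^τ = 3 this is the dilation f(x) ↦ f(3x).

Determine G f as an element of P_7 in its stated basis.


the result is g(x) = 243x^5 - 2

exp(τθ) x^k = e^(kτ) x^k; with e^τ = 3 this sends x^k to 3^k x^k
x^5 ↦ 243 x^5
applying this coordinatewise to f: exp(τθ) f = 243x^5 - 2


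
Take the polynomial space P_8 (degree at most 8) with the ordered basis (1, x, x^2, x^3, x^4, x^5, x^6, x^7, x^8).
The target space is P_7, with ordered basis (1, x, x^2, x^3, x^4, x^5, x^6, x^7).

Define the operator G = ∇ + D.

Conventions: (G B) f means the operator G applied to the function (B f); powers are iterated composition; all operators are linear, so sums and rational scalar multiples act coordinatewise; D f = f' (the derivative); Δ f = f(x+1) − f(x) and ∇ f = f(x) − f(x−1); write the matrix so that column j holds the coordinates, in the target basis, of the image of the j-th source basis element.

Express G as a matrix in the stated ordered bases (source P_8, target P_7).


the matrix is [[0, 2, -1, 1, -1, 1, -1, 1, -1]; [0, 0, 4, -3, 4, -5, 6, -7, 8]; [0, 0, 0, 6, -6, 10, -15, 21, -28]; [0, 0, 0, 0, 8, -10, 20, -35, 56]; [0, 0, 0, 0, 0, 10, -15, 35, -70]; [0, 0, 0, 0, 0, 0, 12, -21, 56]; [0, 0, 0, 0, 0, 0, 0, 14, -28]; [0, 0, 0, 0, 0, 0, 0, 0, 16]] (rows listed top to bottom)

image of 1: 0
image of x: 2
image of x^2: 4x - 1
image of x^3: 6x^2 - 3x + 1
image of x^4: 8x^3 - 6x^2 + 4x - 1
image of x^5: 10x^4 - 10x^3 + 10x^2 - 5x + 1
image of x^6: 12x^5 - 15x^4 + 20x^3 - 15x^2 + 6x - 1
image of x^7: 14x^6 - 21x^5 + 35x^4 - 35x^3 + 21x^2 - 7x + 1
image of x^8: 16x^7 - 28x^6 + 56x^5 - 70x^4 + 56x^3 - 28x^2 + 8x - 1
each image's coordinates form column j of the matrix


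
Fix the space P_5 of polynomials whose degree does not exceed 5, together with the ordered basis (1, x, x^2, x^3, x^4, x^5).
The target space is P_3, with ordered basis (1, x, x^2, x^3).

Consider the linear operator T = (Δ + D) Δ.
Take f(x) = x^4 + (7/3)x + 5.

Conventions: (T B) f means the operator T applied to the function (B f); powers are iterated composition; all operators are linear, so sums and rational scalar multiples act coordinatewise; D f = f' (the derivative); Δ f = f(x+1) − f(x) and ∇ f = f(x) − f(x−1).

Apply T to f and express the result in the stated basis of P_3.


g(x) = 24x^2 + 36x + 18

Δ f = 4x^3 + 6x^2 + 4x + 10/3
Δ Δ f = 12x^2 + 24x + 14
D Δ f = 12x^2 + 12x + 4
(Δ + D) Δ f = 24x^2 + 36x + 18


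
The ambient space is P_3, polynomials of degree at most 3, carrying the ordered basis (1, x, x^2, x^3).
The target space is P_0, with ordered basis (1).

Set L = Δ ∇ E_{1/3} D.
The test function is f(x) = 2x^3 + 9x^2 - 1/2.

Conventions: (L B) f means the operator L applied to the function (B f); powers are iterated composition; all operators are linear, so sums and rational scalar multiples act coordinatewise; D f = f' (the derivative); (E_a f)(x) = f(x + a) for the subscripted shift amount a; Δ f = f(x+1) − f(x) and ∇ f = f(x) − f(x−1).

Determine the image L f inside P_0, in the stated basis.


the image equals g(x) = 12

D f = 6x^2 + 18x
E_{1/3} D f = 6x^2 + 22x + 20/3
∇ E_{1/3} D f = 12x + 16
Δ (∇ E_{1/3} D) f = 12


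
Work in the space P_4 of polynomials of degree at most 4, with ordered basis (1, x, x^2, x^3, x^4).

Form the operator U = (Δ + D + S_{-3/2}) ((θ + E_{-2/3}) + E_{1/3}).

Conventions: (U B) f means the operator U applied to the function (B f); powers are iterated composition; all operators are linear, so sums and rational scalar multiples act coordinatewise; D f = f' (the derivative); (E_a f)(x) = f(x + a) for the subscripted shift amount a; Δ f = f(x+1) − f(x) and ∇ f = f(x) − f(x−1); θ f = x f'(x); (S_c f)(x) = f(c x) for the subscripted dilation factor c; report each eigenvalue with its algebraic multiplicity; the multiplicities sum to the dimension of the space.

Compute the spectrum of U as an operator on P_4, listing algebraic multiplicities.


λ = -135/8 (multiplicity 1), λ = -9/2 (multiplicity 1), λ = 2 (multiplicity 1), λ = 9 (multiplicity 1), λ = 243/8 (multiplicity 1)

image of 1: 2
image of x: -(9/2)x + 17/3
image of x^2: 9x^2 + 17x + 29/9
image of x^3: -(135/8)x^3 + (111/4)x^2 + (17/2)x + 191/27
image of x^4: (243/8)x^4 + (105/2)x^3 + (71/2)x^2 + (314/9)x + 497/81
the matrix is upper triangular; its diagonal is (2, -9/2, 9, -135/8, 243/8)
for a triangular matrix the eigenvalues are the diagonal entries, with algebraic multiplicity their repetition count


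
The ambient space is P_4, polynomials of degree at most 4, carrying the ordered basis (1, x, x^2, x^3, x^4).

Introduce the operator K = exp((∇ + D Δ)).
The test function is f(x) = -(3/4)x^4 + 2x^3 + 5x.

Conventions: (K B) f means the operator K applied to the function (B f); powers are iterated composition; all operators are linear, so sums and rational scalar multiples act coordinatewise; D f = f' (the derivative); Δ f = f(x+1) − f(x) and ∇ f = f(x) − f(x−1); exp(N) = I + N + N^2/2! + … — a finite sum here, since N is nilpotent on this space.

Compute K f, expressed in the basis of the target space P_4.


order-1 term: -3x^3 + (3/2)x^2 - 6x + 43/4
order-2 term: -(9/2)x^2 - 3x - 33/4
order-3 term: -3x - 5/2
order-4 term: -3/4
the series for exp((∇ + D Δ)) f terminates at order 4
exp((∇ + D Δ)) f = -(3/4)x^4 - x^3 - 3x^2 - 7x - 3/4

the image equals g(x) = -(3/4)x^4 - x^3 - 3x^2 - 7x - 3/4


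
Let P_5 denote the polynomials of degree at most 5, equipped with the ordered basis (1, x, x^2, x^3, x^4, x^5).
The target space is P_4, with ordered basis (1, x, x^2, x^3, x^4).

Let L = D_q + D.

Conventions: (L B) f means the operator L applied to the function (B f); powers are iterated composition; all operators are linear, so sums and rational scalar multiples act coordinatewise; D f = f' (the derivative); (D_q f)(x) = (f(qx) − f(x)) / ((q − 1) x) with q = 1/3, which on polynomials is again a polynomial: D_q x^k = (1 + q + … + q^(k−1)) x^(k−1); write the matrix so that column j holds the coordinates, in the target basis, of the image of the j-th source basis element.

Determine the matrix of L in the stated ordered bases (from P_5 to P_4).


the matrix is [[0, 2, 0, 0, 0, 0]; [0, 0, 10/3, 0, 0, 0]; [0, 0, 0, 40/9, 0, 0]; [0, 0, 0, 0, 148/27, 0]; [0, 0, 0, 0, 0, 526/81]] (rows listed top to bottom)

image of 1: 0
image of x: 2
image of x^2: (10/3)x
image of x^3: (40/9)x^2
image of x^4: (148/27)x^3
image of x^5: (526/81)x^4
each image's coordinates form column j of the matrix


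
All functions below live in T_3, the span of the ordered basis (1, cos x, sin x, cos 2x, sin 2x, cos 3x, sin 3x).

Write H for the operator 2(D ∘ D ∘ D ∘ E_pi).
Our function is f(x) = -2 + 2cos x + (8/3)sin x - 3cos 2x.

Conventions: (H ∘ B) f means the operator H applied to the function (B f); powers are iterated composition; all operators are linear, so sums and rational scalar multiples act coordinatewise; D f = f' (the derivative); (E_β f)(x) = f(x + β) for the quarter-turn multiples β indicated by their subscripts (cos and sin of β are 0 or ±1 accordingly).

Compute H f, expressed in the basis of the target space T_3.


E_pi f = -2 - 2cos x - (8/3)sin x - 3cos 2x
D E_pi f = -(8/3)cos x + 2sin x + 6sin 2x
D (D ∘ E_pi) f = 2cos x + (8/3)sin x + 12cos 2x
D D (D ∘ E_pi) f = (8/3)cos x - 2sin x - 24sin 2x
(2(D ∘ D ∘ D ∘ E_pi)) f = (16/3)cos x - 4sin x - 48sin 2x

the result is g(x) = (16/3)cos x - 4sin x - 48sin 2x


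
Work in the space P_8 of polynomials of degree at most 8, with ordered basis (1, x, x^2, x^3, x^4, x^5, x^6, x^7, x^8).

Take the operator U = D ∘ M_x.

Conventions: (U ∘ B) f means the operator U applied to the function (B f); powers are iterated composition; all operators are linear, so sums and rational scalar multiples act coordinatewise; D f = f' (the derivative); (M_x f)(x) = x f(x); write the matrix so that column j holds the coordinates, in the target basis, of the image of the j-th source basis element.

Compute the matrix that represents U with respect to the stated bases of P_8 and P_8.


image of 1: 1
image of x: 2x
image of x^2: 3x^2
image of x^3: 4x^3
image of x^4: 5x^4
image of x^5: 6x^5
image of x^6: 7x^6
image of x^7: 8x^7
image of x^8: 9x^8
each image's coordinates form column j of the matrix

the matrix is [[1, 0, 0, 0, 0, 0, 0, 0, 0]; [0, 2, 0, 0, 0, 0, 0, 0, 0]; [0, 0, 3, 0, 0, 0, 0, 0, 0]; [0, 0, 0, 4, 0, 0, 0, 0, 0]; [0, 0, 0, 0, 5, 0, 0, 0, 0]; [0, 0, 0, 0, 0, 6, 0, 0, 0]; [0, 0, 0, 0, 0, 0, 7, 0, 0]; [0, 0, 0, 0, 0, 0, 0, 8, 0]; [0, 0, 0, 0, 0, 0, 0, 0, 9]] (rows listed top to bottom)


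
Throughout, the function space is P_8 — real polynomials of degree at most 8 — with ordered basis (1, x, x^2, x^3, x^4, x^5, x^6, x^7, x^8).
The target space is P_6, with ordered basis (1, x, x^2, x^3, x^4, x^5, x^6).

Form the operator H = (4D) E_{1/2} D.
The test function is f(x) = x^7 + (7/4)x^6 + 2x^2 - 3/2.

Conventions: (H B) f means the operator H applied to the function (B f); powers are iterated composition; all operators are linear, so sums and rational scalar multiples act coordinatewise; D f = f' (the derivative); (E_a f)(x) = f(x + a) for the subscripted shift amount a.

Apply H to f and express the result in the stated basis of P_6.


the result is g(x) = 168x^5 + 630x^4 + 840x^3 + 525x^2 + (315/2)x + 275/8

D f = 7x^6 + (21/2)x^5 + 4x
E_{1/2} D f = 7x^6 + (63/2)x^5 + (105/2)x^4 + (175/4)x^3 + (315/16)x^2 + (275/32)x + 39/16
D (E_{1/2} D) f = 42x^5 + (315/2)x^4 + 210x^3 + (525/4)x^2 + (315/8)x + 275/32
(4D) (E_{1/2} D) f = 168x^5 + 630x^4 + 840x^3 + 525x^2 + (315/2)x + 275/8


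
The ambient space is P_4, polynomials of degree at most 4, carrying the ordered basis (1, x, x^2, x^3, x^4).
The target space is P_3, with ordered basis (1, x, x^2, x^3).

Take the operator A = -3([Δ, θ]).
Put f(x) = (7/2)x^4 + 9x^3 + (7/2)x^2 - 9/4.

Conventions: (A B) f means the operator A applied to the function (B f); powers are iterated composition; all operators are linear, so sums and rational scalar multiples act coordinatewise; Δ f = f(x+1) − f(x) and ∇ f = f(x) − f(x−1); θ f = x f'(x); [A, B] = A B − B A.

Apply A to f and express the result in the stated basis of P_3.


the result is g(x) = -42x^3 - 207x^2 - 309x - 144

θ f = 14x^4 + 27x^3 + 7x^2
Δ θ f = 56x^3 + 165x^2 + 151x + 48
Δ f = 14x^3 + 48x^2 + 48x + 16
θ Δ f = 42x^3 + 96x^2 + 48x
[Δ, θ] f = 14x^3 + 69x^2 + 103x + 48
(-3([Δ, θ])) f = -42x^3 - 207x^2 - 309x - 144


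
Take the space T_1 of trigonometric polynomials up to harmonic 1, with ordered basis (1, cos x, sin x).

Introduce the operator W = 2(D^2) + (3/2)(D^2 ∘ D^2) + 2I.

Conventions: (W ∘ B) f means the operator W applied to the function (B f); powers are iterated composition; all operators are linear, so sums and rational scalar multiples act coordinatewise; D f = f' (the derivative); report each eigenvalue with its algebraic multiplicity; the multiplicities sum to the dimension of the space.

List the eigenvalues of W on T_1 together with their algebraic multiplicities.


λ = 3/2 (multiplicity 2), λ = 2 (multiplicity 1)

image of 1: 2
image of cos x: (3/2)cos x
image of sin x: (3/2)sin x
the matrix is diagonal; its diagonal is (2, 3/2, 3/2)
for a triangular matrix the eigenvalues are the diagonal entries, with algebraic multiplicity their repetition count


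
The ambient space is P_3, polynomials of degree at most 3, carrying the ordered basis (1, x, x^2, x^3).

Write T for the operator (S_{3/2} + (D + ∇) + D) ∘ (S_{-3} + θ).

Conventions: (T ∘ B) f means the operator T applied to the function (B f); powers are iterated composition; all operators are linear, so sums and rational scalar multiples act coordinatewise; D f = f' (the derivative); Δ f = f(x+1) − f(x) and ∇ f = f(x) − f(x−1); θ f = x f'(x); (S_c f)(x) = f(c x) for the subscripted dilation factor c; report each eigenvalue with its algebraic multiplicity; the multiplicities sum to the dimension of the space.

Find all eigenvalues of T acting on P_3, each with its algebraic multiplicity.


image of 1: 1
image of x: -3x - 6
image of x^2: (99/4)x^2 + 66x - 11
image of x^3: -81x^3 - 216x^2 + 72x - 24
the matrix is upper triangular; its diagonal is (1, -3, 99/4, -81)
for a triangular matrix the eigenvalues are the diagonal entries, with algebraic multiplicity their repetition count

λ = -81 (multiplicity 1), λ = -3 (multiplicity 1), λ = 1 (multiplicity 1), λ = 99/4 (multiplicity 1)


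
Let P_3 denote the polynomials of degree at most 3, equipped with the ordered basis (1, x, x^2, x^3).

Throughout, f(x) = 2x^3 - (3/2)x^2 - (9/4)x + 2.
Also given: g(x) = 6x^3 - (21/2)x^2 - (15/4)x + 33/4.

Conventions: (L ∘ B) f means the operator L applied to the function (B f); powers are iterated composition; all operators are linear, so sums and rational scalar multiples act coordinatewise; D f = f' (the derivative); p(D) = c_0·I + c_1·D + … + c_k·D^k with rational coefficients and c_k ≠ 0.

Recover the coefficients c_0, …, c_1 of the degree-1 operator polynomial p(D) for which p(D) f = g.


c_0 = 3, c_1 = -1

D^0 f = 2x^3 - (3/2)x^2 - (9/4)x + 2
D^1 f = 6x^2 - 3x - 9/4
matching coefficients of g against c_0 f + c_1 Df + … from the top degree down determines the c_i
solution: c_0 = 3, c_1 = -1


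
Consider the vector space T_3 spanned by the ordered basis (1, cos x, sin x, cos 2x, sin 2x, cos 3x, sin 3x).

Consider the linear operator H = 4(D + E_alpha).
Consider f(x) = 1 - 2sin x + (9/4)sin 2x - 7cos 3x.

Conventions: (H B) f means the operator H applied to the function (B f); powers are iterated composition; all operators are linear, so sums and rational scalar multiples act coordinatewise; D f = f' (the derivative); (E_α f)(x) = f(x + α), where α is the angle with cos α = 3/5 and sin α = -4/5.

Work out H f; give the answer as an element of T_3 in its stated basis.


the result is g(x) = 4 - (8/5)cos x - (24/5)sin x + (234/25)cos 2x - (63/25)sin 2x + (3276/125)cos 3x + (9268/125)sin 3x

D f = -2cos x + (9/2)cos 2x + 21sin 3x
E_alpha f = 1 + (8/5)cos x - (6/5)sin x - (54/25)cos 2x - (63/100)sin 2x + (819/125)cos 3x - (308/125)sin 3x
(D + E_alpha) f = 1 - (2/5)cos x - (6/5)sin x + (117/50)cos 2x - (63/100)sin 2x + (819/125)cos 3x + (2317/125)sin 3x
(4(D + E_alpha)) f = 4 - (8/5)cos x - (24/5)sin x + (234/25)cos 2x - (63/25)sin 2x + (3276/125)cos 3x + (9268/125)sin 3x


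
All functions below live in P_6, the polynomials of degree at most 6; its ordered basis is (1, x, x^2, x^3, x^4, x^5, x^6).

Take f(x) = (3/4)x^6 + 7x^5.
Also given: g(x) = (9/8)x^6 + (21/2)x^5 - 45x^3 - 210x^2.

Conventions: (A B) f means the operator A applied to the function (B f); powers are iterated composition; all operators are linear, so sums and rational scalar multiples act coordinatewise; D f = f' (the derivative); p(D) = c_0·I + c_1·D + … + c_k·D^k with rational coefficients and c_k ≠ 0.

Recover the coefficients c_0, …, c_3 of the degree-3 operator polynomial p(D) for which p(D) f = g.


D^0 f = (3/4)x^6 + 7x^5
D^1 f = (9/2)x^5 + 35x^4
D^2 f = (45/2)x^4 + 140x^3
D^3 f = 90x^3 + 420x^2
matching coefficients of g against c_0 f + c_1 Df + … from the top degree down determines the c_i
solution: c_0 = 3/2, c_1 = 0, c_2 = 0, c_3 = -1/2

c_0 = 3/2, c_1 = 0, c_2 = 0, c_3 = -1/2


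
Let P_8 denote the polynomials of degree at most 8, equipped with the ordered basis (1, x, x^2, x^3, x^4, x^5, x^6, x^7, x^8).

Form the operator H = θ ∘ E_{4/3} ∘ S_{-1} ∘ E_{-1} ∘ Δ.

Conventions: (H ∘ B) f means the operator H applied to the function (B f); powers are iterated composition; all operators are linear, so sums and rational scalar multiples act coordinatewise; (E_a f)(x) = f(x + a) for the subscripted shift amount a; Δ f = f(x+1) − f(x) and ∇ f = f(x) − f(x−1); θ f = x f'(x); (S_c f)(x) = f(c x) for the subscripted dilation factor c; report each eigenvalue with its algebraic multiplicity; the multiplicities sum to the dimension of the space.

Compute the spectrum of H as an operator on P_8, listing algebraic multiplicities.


image of 1: 0
image of x: 0
image of x^2: -2x
image of x^3: 6x^2 + 11x
image of x^4: -12x^3 - 44x^2 - (124/3)x
image of x^5: 20x^4 + 110x^3 + (620/3)x^2 + (3575/27)x
image of x^6: -30x^5 - 220x^4 - 620x^3 - (7150/9)x^2 - (10522/27)x
image of x^7: 42x^6 + 385x^5 + (4340/3)x^4 + (25025/9)x^3 + (73654/27)x^2 + (88319/81)x
image of x^8: -56x^7 - 616x^6 - (8680/3)x^5 - (200200/27)x^4 - (294616/27)x^3 - (706552/81)x^2 - (2152424/729)x
the matrix is upper triangular; its diagonal is (0, 0, 0, 0, 0, 0, 0, 0, 0)
for a triangular matrix the eigenvalues are the diagonal entries, with algebraic multiplicity their repetition count

λ = 0 (multiplicity 9)


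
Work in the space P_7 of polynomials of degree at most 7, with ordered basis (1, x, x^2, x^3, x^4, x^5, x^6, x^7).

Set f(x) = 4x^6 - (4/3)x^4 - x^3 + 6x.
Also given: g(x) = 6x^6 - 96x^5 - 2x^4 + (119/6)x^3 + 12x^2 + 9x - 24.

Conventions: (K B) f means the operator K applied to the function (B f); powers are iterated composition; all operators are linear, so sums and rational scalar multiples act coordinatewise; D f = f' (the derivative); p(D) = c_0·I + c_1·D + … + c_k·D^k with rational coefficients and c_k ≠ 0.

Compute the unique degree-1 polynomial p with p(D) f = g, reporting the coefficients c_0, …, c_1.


c_0 = 3/2, c_1 = -4

D^0 f = 4x^6 - (4/3)x^4 - x^3 + 6x
D^1 f = 24x^5 - (16/3)x^3 - 3x^2 + 6
matching coefficients of g against c_0 f + c_1 Df + … from the top degree down determines the c_i
solution: c_0 = 3/2, c_1 = -4


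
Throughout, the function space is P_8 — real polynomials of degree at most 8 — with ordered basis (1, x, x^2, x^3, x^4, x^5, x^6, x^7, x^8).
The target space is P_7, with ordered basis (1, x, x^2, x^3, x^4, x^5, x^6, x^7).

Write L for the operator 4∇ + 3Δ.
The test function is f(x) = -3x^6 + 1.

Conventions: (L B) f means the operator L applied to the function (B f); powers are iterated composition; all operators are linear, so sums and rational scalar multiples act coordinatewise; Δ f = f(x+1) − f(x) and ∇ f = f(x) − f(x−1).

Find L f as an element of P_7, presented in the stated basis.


g(x) = -126x^5 + 45x^4 - 420x^3 + 45x^2 - 126x + 3

∇ f = -18x^5 + 45x^4 - 60x^3 + 45x^2 - 18x + 3
(4∇) f = -72x^5 + 180x^4 - 240x^3 + 180x^2 - 72x + 12
Δ f = -18x^5 - 45x^4 - 60x^3 - 45x^2 - 18x - 3
(3Δ) f = -54x^5 - 135x^4 - 180x^3 - 135x^2 - 54x - 9
(4∇ + 3Δ) f = -126x^5 + 45x^4 - 420x^3 + 45x^2 - 126x + 3


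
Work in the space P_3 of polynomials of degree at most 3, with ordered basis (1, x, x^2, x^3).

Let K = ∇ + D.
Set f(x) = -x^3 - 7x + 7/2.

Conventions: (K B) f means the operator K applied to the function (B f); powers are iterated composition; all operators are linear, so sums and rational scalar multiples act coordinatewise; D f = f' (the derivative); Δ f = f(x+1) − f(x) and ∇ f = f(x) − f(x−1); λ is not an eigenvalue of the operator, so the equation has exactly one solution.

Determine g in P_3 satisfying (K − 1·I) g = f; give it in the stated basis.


write g with unknown coordinates in the stated basis and equate coefficients in (K − 1·I) g = f
solving from the highest basis element down gives g = x^3 + 6x^2 + 28x + 95/2
check: K g = 6x^2 + 21x + 51
so K g − 1·g = -x^3 - 7x + 7/2 = f ✓

the image equals g(x) = x^3 + 6x^2 + 28x + 95/2


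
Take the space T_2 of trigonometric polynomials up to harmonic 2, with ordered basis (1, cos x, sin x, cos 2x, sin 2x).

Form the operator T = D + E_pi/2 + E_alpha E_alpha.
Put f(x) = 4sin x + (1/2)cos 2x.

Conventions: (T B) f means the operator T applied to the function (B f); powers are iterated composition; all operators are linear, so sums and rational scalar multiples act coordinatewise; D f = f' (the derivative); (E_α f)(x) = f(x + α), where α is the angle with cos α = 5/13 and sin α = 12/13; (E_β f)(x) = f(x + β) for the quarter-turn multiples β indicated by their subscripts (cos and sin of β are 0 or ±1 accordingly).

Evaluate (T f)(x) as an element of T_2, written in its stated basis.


D f = 4cos x - sin 2x
E_pi/2 f = 4cos x - (1/2)cos 2x
E_alpha f = (48/13)cos x + (20/13)sin x - (119/338)cos 2x - (60/169)sin 2x
E_alpha E_alpha f = (480/169)cos x - (476/169)sin x - (239/57122)cos 2x + (14280/28561)sin 2x
(D + E_pi/2 + E_alpha E_alpha) f = (1832/169)cos x - (476/169)sin x - (14400/28561)cos 2x - (14281/28561)sin 2x

g(x) = (1832/169)cos x - (476/169)sin x - (14400/28561)cos 2x - (14281/28561)sin 2x


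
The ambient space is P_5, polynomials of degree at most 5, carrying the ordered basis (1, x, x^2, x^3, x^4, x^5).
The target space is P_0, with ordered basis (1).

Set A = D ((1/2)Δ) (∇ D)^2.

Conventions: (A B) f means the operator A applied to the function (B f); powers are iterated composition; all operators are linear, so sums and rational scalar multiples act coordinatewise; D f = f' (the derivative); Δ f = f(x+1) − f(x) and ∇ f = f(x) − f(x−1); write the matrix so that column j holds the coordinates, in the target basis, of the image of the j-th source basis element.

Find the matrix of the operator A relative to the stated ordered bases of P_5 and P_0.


image of 1: 0
image of x: 0
image of x^2: 0
image of x^3: 0
image of x^4: 0
image of x^5: 0
each image's coordinates form column j of the matrix

the matrix is [[0, 0, 0, 0, 0, 0]] (rows listed top to bottom)


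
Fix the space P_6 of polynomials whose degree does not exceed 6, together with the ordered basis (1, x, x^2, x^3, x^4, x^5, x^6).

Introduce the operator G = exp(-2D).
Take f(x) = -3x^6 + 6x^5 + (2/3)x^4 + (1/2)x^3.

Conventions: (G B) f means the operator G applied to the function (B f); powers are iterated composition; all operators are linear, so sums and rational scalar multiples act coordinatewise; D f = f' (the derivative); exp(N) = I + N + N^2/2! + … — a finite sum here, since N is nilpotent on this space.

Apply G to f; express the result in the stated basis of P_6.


the result is g(x) = -3x^6 + 42x^5 - (718/3)x^4 + (4291/6)x^3 - 1187x^2 + (3122/3)x - 1132/3

order-1 term: 36x^5 - 60x^4 - (16/3)x^3 - 3x^2
order-2 term: -180x^4 + 240x^3 + 16x^2 + 6x
order-3 term: 480x^3 - 480x^2 - (64/3)x - 4
order-4 term: -720x^2 + 480x + 32/3
order-5 term: 576x - 192
order-6 term: -192
the series for exp(-2D) f terminates at order 6
exp(-2D) f = -3x^6 + 42x^5 - (718/3)x^4 + (4291/6)x^3 - 1187x^2 + (3122/3)x - 1132/3


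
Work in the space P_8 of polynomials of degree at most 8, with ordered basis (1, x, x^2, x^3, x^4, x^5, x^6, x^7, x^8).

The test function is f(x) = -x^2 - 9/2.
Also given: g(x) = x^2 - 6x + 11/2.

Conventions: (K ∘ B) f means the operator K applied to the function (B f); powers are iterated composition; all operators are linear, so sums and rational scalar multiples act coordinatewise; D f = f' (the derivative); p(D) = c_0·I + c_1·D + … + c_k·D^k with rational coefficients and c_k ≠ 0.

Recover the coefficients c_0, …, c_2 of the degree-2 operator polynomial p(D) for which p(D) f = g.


D^0 f = -x^2 - 9/2
D^1 f = -2x
D^2 f = -2
matching coefficients of g against c_0 f + c_1 Df + … from the top degree down determines the c_i
solution: c_0 = -1, c_1 = 3, c_2 = -1/2

p(D) = -I + 3·D − (1/2)·D^2, i.e. c_0 = -1, c_1 = 3, c_2 = -1/2


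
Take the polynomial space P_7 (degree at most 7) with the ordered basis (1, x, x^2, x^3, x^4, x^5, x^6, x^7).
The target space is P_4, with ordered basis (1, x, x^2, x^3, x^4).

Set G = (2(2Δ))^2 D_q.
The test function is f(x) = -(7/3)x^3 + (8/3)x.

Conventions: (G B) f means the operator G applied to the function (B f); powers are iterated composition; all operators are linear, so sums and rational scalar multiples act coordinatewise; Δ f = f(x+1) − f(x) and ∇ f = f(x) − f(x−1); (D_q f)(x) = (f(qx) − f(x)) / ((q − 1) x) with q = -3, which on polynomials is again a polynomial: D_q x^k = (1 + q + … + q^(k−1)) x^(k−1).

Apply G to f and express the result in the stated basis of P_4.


D_q f = -(49/3)x^2 + 8/3
Δ D_q f = -(98/3)x - 49/3
(2Δ) D_q f = -(196/3)x - 98/3
(2(2Δ)) D_q f = -(392/3)x - 196/3
Δ (2(2Δ)) D_q f = -392/3
(2Δ) (2(2Δ)) D_q f = -784/3
(2(2Δ)) (2(2Δ)) D_q f = -1568/3

the image equals g(x) = -1568/3


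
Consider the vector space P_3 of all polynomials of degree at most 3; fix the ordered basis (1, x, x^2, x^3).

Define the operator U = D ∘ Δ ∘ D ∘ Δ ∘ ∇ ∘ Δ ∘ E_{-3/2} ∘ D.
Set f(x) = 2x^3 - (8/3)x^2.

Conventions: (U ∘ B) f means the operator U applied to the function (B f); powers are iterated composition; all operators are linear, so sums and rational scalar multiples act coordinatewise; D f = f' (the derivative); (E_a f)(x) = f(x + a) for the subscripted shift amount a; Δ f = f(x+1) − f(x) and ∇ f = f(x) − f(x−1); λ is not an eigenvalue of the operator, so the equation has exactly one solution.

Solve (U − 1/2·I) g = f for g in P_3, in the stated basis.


the image equals g(x) = -4x^3 + (16/3)x^2

write g with unknown coordinates in the stated basis and equate coefficients in (U − 1/2·I) g = f
solving from the highest basis element down gives g = -4x^3 + (16/3)x^2
check: U g = 0
so U g − 1/2·g = 2x^3 - (8/3)x^2 = f ✓


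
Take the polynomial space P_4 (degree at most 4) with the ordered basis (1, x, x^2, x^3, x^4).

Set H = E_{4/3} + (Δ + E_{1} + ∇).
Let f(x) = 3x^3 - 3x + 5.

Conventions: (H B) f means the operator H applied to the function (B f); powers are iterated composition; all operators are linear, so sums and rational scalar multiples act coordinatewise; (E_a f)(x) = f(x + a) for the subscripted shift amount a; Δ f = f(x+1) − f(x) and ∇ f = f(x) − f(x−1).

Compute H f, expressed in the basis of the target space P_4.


E_{4/3} f = 3x^3 + 12x^2 + 13x + 73/9
Δ f = 9x^2 + 9x
E_{1} f = 3x^3 + 9x^2 + 6x + 5
∇ f = 9x^2 - 9x
(Δ + E_{1} + ∇) f = 3x^3 + 27x^2 + 6x + 5
(E_{4/3} + (Δ + E_{1} + ∇)) f = 6x^3 + 39x^2 + 19x + 118/9

the result is g(x) = 6x^3 + 39x^2 + 19x + 118/9


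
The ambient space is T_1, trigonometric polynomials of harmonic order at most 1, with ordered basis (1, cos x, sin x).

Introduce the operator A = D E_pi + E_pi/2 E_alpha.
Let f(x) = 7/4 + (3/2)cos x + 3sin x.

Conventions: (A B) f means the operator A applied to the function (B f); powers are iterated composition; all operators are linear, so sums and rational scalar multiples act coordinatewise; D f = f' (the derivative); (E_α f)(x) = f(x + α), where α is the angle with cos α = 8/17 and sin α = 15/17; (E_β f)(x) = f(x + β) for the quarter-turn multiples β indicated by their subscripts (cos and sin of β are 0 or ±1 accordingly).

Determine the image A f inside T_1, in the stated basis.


E_pi f = 7/4 - (3/2)cos x - 3sin x
D E_pi f = -3cos x + (3/2)sin x
E_alpha f = 7/4 + (57/17)cos x + (3/34)sin x
E_pi/2 E_alpha f = 7/4 + (3/34)cos x - (57/17)sin x
(D E_pi + E_pi/2 E_alpha) f = 7/4 - (99/34)cos x - (63/34)sin x

the result is g(x) = 7/4 - (99/34)cos x - (63/34)sin x


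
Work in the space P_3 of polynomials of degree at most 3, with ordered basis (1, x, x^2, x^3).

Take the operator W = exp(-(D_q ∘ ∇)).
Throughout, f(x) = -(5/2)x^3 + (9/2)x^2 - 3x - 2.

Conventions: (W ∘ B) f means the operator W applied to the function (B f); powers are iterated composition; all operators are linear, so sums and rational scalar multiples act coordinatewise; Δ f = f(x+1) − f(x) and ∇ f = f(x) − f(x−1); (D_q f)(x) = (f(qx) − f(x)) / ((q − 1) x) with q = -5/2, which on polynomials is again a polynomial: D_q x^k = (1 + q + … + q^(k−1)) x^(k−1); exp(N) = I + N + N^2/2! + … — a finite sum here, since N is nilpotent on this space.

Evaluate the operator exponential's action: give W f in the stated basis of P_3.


order-1 term: -(45/4)x - 33/2
the series for exp(-(D_q ∘ ∇)) f terminates at order 1
exp(-(D_q ∘ ∇)) f = -(5/2)x^3 + (9/2)x^2 - (57/4)x - 37/2

the image equals g(x) = -(5/2)x^3 + (9/2)x^2 - (57/4)x - 37/2


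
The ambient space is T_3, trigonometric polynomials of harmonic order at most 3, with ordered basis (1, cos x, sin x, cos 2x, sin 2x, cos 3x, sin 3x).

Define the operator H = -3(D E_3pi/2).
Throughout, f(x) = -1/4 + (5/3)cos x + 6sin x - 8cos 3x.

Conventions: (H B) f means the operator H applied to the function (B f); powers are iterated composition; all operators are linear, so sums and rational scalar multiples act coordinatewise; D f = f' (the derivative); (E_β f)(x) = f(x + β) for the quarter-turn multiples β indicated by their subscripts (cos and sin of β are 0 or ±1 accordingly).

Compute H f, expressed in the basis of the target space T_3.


the image equals g(x) = -5cos x - 18sin x - 72cos 3x

E_3pi/2 f = -1/4 - 6cos x + (5/3)sin x + 8sin 3x
D E_3pi/2 f = (5/3)cos x + 6sin x + 24cos 3x
(-3(D E_3pi/2)) f = -5cos x - 18sin x - 72cos 3x


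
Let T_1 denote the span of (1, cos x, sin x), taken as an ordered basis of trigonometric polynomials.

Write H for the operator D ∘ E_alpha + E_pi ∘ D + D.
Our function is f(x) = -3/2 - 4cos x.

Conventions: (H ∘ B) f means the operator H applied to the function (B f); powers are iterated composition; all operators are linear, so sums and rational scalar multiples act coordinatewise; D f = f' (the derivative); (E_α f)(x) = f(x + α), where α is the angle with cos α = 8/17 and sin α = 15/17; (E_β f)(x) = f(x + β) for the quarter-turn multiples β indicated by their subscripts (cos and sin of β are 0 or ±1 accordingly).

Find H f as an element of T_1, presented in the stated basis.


the result is g(x) = (60/17)cos x + (32/17)sin x

E_alpha f = -3/2 - (32/17)cos x + (60/17)sin x
D E_alpha f = (60/17)cos x + (32/17)sin x
D f = 4sin x
E_pi D f = -4sin x
D f = 4sin x
(D ∘ E_alpha + E_pi ∘ D + D) f = (60/17)cos x + (32/17)sin x


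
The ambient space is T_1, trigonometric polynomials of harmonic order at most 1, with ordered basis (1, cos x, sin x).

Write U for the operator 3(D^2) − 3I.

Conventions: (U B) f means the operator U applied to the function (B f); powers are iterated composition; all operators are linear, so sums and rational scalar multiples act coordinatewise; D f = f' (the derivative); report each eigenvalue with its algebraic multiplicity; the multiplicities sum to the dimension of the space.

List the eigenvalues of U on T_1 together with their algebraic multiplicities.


image of 1: -3
image of cos x: -6cos x
image of sin x: -6sin x
the matrix is diagonal; its diagonal is (-3, -6, -6)
for a triangular matrix the eigenvalues are the diagonal entries, with algebraic multiplicity their repetition count

λ = -6 (multiplicity 2), λ = -3 (multiplicity 1)


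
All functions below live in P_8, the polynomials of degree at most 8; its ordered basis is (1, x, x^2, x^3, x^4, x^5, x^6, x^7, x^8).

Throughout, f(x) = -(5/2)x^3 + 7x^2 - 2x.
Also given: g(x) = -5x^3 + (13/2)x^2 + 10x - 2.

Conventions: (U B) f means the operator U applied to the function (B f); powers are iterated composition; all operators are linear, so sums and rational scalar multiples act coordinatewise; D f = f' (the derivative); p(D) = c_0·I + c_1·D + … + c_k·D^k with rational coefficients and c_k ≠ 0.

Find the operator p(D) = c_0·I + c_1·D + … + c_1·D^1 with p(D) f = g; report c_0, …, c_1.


D^0 f = -(5/2)x^3 + 7x^2 - 2x
D^1 f = -(15/2)x^2 + 14x - 2
matching coefficients of g against c_0 f + c_1 Df + … from the top degree down determines the c_i
solution: c_0 = 2, c_1 = 1

p(D) = 2·I + D, i.e. c_0 = 2, c_1 = 1
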